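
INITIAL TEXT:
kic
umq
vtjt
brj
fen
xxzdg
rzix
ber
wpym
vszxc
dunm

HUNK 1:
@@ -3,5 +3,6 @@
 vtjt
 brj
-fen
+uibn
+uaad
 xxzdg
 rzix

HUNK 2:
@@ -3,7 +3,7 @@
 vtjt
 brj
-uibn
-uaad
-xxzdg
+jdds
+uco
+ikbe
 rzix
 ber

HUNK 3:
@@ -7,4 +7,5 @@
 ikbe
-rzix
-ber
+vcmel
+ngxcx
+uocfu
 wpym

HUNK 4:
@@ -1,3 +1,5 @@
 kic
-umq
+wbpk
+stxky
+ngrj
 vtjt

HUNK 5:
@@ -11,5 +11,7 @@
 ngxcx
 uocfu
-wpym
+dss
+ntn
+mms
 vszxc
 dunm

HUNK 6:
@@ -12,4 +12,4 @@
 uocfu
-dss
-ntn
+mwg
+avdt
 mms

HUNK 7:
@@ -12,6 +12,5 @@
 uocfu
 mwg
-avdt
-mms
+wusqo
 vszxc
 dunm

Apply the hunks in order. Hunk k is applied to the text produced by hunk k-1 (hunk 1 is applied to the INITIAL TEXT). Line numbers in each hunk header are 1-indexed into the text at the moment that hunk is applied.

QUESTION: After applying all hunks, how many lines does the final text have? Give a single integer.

Hunk 1: at line 3 remove [fen] add [uibn,uaad] -> 12 lines: kic umq vtjt brj uibn uaad xxzdg rzix ber wpym vszxc dunm
Hunk 2: at line 3 remove [uibn,uaad,xxzdg] add [jdds,uco,ikbe] -> 12 lines: kic umq vtjt brj jdds uco ikbe rzix ber wpym vszxc dunm
Hunk 3: at line 7 remove [rzix,ber] add [vcmel,ngxcx,uocfu] -> 13 lines: kic umq vtjt brj jdds uco ikbe vcmel ngxcx uocfu wpym vszxc dunm
Hunk 4: at line 1 remove [umq] add [wbpk,stxky,ngrj] -> 15 lines: kic wbpk stxky ngrj vtjt brj jdds uco ikbe vcmel ngxcx uocfu wpym vszxc dunm
Hunk 5: at line 11 remove [wpym] add [dss,ntn,mms] -> 17 lines: kic wbpk stxky ngrj vtjt brj jdds uco ikbe vcmel ngxcx uocfu dss ntn mms vszxc dunm
Hunk 6: at line 12 remove [dss,ntn] add [mwg,avdt] -> 17 lines: kic wbpk stxky ngrj vtjt brj jdds uco ikbe vcmel ngxcx uocfu mwg avdt mms vszxc dunm
Hunk 7: at line 12 remove [avdt,mms] add [wusqo] -> 16 lines: kic wbpk stxky ngrj vtjt brj jdds uco ikbe vcmel ngxcx uocfu mwg wusqo vszxc dunm
Final line count: 16

Answer: 16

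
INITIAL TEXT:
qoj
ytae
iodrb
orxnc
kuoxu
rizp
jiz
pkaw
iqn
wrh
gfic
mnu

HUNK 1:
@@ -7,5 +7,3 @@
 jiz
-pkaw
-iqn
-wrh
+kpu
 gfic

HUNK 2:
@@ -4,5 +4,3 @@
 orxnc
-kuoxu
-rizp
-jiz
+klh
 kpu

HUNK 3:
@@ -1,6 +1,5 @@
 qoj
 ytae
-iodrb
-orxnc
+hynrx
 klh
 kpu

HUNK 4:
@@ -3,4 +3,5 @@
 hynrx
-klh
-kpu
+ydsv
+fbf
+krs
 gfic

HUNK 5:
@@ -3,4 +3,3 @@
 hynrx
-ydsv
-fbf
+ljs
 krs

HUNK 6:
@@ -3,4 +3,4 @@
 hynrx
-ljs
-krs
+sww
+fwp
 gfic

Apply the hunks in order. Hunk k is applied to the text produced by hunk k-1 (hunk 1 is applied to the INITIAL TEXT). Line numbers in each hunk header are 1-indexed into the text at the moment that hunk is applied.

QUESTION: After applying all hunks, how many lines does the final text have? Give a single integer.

Hunk 1: at line 7 remove [pkaw,iqn,wrh] add [kpu] -> 10 lines: qoj ytae iodrb orxnc kuoxu rizp jiz kpu gfic mnu
Hunk 2: at line 4 remove [kuoxu,rizp,jiz] add [klh] -> 8 lines: qoj ytae iodrb orxnc klh kpu gfic mnu
Hunk 3: at line 1 remove [iodrb,orxnc] add [hynrx] -> 7 lines: qoj ytae hynrx klh kpu gfic mnu
Hunk 4: at line 3 remove [klh,kpu] add [ydsv,fbf,krs] -> 8 lines: qoj ytae hynrx ydsv fbf krs gfic mnu
Hunk 5: at line 3 remove [ydsv,fbf] add [ljs] -> 7 lines: qoj ytae hynrx ljs krs gfic mnu
Hunk 6: at line 3 remove [ljs,krs] add [sww,fwp] -> 7 lines: qoj ytae hynrx sww fwp gfic mnu
Final line count: 7

Answer: 7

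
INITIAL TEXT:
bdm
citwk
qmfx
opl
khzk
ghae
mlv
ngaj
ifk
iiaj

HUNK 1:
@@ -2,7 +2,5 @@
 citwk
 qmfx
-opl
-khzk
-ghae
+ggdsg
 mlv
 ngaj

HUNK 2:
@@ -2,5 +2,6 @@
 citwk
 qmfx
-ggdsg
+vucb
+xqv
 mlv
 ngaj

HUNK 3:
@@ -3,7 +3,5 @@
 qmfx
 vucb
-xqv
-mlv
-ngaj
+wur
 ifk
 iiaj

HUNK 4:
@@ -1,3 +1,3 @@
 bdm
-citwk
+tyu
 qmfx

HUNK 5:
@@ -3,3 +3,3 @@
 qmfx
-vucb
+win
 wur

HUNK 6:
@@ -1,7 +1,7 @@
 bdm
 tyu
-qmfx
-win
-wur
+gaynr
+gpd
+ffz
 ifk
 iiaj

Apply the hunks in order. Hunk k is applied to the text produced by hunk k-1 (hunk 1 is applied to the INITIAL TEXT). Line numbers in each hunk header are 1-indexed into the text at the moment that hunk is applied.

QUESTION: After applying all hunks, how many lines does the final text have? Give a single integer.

Hunk 1: at line 2 remove [opl,khzk,ghae] add [ggdsg] -> 8 lines: bdm citwk qmfx ggdsg mlv ngaj ifk iiaj
Hunk 2: at line 2 remove [ggdsg] add [vucb,xqv] -> 9 lines: bdm citwk qmfx vucb xqv mlv ngaj ifk iiaj
Hunk 3: at line 3 remove [xqv,mlv,ngaj] add [wur] -> 7 lines: bdm citwk qmfx vucb wur ifk iiaj
Hunk 4: at line 1 remove [citwk] add [tyu] -> 7 lines: bdm tyu qmfx vucb wur ifk iiaj
Hunk 5: at line 3 remove [vucb] add [win] -> 7 lines: bdm tyu qmfx win wur ifk iiaj
Hunk 6: at line 1 remove [qmfx,win,wur] add [gaynr,gpd,ffz] -> 7 lines: bdm tyu gaynr gpd ffz ifk iiaj
Final line count: 7

Answer: 7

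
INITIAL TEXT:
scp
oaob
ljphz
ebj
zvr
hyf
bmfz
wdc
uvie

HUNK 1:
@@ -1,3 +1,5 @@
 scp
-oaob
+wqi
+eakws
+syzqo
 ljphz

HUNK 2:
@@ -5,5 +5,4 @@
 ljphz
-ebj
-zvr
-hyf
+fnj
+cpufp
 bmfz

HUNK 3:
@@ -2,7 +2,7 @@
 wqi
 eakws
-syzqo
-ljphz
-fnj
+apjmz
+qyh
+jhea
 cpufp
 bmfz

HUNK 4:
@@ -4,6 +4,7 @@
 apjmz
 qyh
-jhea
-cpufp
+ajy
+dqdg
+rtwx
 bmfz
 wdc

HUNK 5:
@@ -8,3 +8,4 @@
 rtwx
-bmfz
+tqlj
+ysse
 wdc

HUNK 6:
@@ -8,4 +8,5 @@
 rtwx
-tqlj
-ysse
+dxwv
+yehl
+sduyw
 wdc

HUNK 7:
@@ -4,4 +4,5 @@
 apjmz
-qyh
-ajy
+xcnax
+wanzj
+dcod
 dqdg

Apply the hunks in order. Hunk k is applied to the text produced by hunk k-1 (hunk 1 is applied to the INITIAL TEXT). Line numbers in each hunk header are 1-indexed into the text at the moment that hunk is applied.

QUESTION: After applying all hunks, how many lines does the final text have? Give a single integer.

Answer: 14

Derivation:
Hunk 1: at line 1 remove [oaob] add [wqi,eakws,syzqo] -> 11 lines: scp wqi eakws syzqo ljphz ebj zvr hyf bmfz wdc uvie
Hunk 2: at line 5 remove [ebj,zvr,hyf] add [fnj,cpufp] -> 10 lines: scp wqi eakws syzqo ljphz fnj cpufp bmfz wdc uvie
Hunk 3: at line 2 remove [syzqo,ljphz,fnj] add [apjmz,qyh,jhea] -> 10 lines: scp wqi eakws apjmz qyh jhea cpufp bmfz wdc uvie
Hunk 4: at line 4 remove [jhea,cpufp] add [ajy,dqdg,rtwx] -> 11 lines: scp wqi eakws apjmz qyh ajy dqdg rtwx bmfz wdc uvie
Hunk 5: at line 8 remove [bmfz] add [tqlj,ysse] -> 12 lines: scp wqi eakws apjmz qyh ajy dqdg rtwx tqlj ysse wdc uvie
Hunk 6: at line 8 remove [tqlj,ysse] add [dxwv,yehl,sduyw] -> 13 lines: scp wqi eakws apjmz qyh ajy dqdg rtwx dxwv yehl sduyw wdc uvie
Hunk 7: at line 4 remove [qyh,ajy] add [xcnax,wanzj,dcod] -> 14 lines: scp wqi eakws apjmz xcnax wanzj dcod dqdg rtwx dxwv yehl sduyw wdc uvie
Final line count: 14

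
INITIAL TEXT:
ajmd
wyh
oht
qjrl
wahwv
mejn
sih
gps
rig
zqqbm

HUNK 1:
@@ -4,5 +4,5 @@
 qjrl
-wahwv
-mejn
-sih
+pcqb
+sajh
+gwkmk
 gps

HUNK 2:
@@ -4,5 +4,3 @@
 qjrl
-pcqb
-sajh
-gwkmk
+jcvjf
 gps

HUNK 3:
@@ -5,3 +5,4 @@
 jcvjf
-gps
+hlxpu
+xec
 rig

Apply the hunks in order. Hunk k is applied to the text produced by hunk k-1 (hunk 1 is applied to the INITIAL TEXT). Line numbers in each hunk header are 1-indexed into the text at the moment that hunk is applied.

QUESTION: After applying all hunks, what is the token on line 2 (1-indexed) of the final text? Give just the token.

Answer: wyh

Derivation:
Hunk 1: at line 4 remove [wahwv,mejn,sih] add [pcqb,sajh,gwkmk] -> 10 lines: ajmd wyh oht qjrl pcqb sajh gwkmk gps rig zqqbm
Hunk 2: at line 4 remove [pcqb,sajh,gwkmk] add [jcvjf] -> 8 lines: ajmd wyh oht qjrl jcvjf gps rig zqqbm
Hunk 3: at line 5 remove [gps] add [hlxpu,xec] -> 9 lines: ajmd wyh oht qjrl jcvjf hlxpu xec rig zqqbm
Final line 2: wyh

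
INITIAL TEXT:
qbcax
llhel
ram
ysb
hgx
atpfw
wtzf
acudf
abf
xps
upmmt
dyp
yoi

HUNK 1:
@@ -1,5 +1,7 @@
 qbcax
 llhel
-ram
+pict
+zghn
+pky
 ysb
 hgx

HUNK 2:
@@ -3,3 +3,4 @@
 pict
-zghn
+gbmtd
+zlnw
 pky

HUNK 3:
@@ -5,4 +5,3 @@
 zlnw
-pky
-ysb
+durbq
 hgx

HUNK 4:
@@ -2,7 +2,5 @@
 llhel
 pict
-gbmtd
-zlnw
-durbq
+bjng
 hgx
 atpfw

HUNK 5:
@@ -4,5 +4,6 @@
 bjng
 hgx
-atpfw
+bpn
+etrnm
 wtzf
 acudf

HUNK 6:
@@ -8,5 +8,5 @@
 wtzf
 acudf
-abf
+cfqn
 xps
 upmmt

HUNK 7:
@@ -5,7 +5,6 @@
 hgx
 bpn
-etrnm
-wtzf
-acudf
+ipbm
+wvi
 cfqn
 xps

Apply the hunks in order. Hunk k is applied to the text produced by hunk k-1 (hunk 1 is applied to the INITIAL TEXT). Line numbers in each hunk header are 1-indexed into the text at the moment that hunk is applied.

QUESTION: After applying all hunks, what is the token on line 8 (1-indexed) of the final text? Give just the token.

Answer: wvi

Derivation:
Hunk 1: at line 1 remove [ram] add [pict,zghn,pky] -> 15 lines: qbcax llhel pict zghn pky ysb hgx atpfw wtzf acudf abf xps upmmt dyp yoi
Hunk 2: at line 3 remove [zghn] add [gbmtd,zlnw] -> 16 lines: qbcax llhel pict gbmtd zlnw pky ysb hgx atpfw wtzf acudf abf xps upmmt dyp yoi
Hunk 3: at line 5 remove [pky,ysb] add [durbq] -> 15 lines: qbcax llhel pict gbmtd zlnw durbq hgx atpfw wtzf acudf abf xps upmmt dyp yoi
Hunk 4: at line 2 remove [gbmtd,zlnw,durbq] add [bjng] -> 13 lines: qbcax llhel pict bjng hgx atpfw wtzf acudf abf xps upmmt dyp yoi
Hunk 5: at line 4 remove [atpfw] add [bpn,etrnm] -> 14 lines: qbcax llhel pict bjng hgx bpn etrnm wtzf acudf abf xps upmmt dyp yoi
Hunk 6: at line 8 remove [abf] add [cfqn] -> 14 lines: qbcax llhel pict bjng hgx bpn etrnm wtzf acudf cfqn xps upmmt dyp yoi
Hunk 7: at line 5 remove [etrnm,wtzf,acudf] add [ipbm,wvi] -> 13 lines: qbcax llhel pict bjng hgx bpn ipbm wvi cfqn xps upmmt dyp yoi
Final line 8: wvi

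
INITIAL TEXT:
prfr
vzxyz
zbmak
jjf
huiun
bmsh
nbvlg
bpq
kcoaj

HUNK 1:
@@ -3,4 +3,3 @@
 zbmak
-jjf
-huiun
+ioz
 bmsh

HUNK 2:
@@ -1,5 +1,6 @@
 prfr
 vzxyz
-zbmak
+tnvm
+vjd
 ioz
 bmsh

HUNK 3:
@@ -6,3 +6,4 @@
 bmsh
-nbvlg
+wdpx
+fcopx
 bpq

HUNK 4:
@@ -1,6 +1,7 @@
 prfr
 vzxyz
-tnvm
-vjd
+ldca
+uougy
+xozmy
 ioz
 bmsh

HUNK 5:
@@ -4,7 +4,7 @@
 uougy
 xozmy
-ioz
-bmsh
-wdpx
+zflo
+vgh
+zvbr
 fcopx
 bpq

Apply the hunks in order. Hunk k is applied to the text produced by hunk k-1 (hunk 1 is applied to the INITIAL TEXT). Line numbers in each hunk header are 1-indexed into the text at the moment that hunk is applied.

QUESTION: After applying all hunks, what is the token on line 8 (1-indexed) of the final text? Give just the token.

Hunk 1: at line 3 remove [jjf,huiun] add [ioz] -> 8 lines: prfr vzxyz zbmak ioz bmsh nbvlg bpq kcoaj
Hunk 2: at line 1 remove [zbmak] add [tnvm,vjd] -> 9 lines: prfr vzxyz tnvm vjd ioz bmsh nbvlg bpq kcoaj
Hunk 3: at line 6 remove [nbvlg] add [wdpx,fcopx] -> 10 lines: prfr vzxyz tnvm vjd ioz bmsh wdpx fcopx bpq kcoaj
Hunk 4: at line 1 remove [tnvm,vjd] add [ldca,uougy,xozmy] -> 11 lines: prfr vzxyz ldca uougy xozmy ioz bmsh wdpx fcopx bpq kcoaj
Hunk 5: at line 4 remove [ioz,bmsh,wdpx] add [zflo,vgh,zvbr] -> 11 lines: prfr vzxyz ldca uougy xozmy zflo vgh zvbr fcopx bpq kcoaj
Final line 8: zvbr

Answer: zvbr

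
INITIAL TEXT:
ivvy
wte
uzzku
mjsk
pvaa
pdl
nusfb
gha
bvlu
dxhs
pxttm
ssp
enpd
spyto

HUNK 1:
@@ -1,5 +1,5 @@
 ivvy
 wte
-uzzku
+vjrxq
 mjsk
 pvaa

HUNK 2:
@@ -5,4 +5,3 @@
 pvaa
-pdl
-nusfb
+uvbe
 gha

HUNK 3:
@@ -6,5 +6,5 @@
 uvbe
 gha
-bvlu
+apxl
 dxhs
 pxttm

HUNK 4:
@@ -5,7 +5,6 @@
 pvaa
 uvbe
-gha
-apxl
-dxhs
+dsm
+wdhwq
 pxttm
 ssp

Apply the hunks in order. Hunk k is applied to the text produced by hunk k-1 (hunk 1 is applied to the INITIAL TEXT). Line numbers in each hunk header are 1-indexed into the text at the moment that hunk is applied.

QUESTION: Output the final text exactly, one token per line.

Hunk 1: at line 1 remove [uzzku] add [vjrxq] -> 14 lines: ivvy wte vjrxq mjsk pvaa pdl nusfb gha bvlu dxhs pxttm ssp enpd spyto
Hunk 2: at line 5 remove [pdl,nusfb] add [uvbe] -> 13 lines: ivvy wte vjrxq mjsk pvaa uvbe gha bvlu dxhs pxttm ssp enpd spyto
Hunk 3: at line 6 remove [bvlu] add [apxl] -> 13 lines: ivvy wte vjrxq mjsk pvaa uvbe gha apxl dxhs pxttm ssp enpd spyto
Hunk 4: at line 5 remove [gha,apxl,dxhs] add [dsm,wdhwq] -> 12 lines: ivvy wte vjrxq mjsk pvaa uvbe dsm wdhwq pxttm ssp enpd spyto

Answer: ivvy
wte
vjrxq
mjsk
pvaa
uvbe
dsm
wdhwq
pxttm
ssp
enpd
spyto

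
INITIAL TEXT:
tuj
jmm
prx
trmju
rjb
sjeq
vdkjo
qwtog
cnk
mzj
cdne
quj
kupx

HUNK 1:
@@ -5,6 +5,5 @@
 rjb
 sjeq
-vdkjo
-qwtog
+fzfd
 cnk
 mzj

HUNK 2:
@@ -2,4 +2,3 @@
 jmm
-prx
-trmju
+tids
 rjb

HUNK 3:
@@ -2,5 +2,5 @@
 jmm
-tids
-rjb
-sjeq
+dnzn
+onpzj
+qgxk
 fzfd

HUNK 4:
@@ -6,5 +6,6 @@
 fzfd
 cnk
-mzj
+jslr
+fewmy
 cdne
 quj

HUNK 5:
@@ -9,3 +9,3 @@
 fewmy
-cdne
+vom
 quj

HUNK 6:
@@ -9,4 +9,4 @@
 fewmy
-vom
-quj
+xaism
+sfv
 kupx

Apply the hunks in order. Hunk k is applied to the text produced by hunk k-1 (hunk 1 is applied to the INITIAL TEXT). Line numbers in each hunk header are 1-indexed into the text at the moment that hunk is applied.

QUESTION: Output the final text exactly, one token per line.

Hunk 1: at line 5 remove [vdkjo,qwtog] add [fzfd] -> 12 lines: tuj jmm prx trmju rjb sjeq fzfd cnk mzj cdne quj kupx
Hunk 2: at line 2 remove [prx,trmju] add [tids] -> 11 lines: tuj jmm tids rjb sjeq fzfd cnk mzj cdne quj kupx
Hunk 3: at line 2 remove [tids,rjb,sjeq] add [dnzn,onpzj,qgxk] -> 11 lines: tuj jmm dnzn onpzj qgxk fzfd cnk mzj cdne quj kupx
Hunk 4: at line 6 remove [mzj] add [jslr,fewmy] -> 12 lines: tuj jmm dnzn onpzj qgxk fzfd cnk jslr fewmy cdne quj kupx
Hunk 5: at line 9 remove [cdne] add [vom] -> 12 lines: tuj jmm dnzn onpzj qgxk fzfd cnk jslr fewmy vom quj kupx
Hunk 6: at line 9 remove [vom,quj] add [xaism,sfv] -> 12 lines: tuj jmm dnzn onpzj qgxk fzfd cnk jslr fewmy xaism sfv kupx

Answer: tuj
jmm
dnzn
onpzj
qgxk
fzfd
cnk
jslr
fewmy
xaism
sfv
kupx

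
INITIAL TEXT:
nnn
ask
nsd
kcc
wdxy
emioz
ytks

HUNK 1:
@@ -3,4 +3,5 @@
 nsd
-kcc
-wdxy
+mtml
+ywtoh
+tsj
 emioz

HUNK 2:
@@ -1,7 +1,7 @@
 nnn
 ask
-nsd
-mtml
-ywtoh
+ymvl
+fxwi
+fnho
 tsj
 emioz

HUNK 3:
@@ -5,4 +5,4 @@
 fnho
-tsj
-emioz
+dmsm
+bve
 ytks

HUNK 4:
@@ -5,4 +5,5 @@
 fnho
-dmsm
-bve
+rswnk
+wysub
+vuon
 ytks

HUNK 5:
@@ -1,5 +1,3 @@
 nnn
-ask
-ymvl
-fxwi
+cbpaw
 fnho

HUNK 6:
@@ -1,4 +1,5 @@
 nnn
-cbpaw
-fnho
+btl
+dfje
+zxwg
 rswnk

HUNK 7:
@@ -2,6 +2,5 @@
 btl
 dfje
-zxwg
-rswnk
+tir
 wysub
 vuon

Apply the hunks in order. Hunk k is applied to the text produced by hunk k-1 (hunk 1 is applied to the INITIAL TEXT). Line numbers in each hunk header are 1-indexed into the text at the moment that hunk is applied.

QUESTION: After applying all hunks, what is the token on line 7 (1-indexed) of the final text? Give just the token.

Answer: ytks

Derivation:
Hunk 1: at line 3 remove [kcc,wdxy] add [mtml,ywtoh,tsj] -> 8 lines: nnn ask nsd mtml ywtoh tsj emioz ytks
Hunk 2: at line 1 remove [nsd,mtml,ywtoh] add [ymvl,fxwi,fnho] -> 8 lines: nnn ask ymvl fxwi fnho tsj emioz ytks
Hunk 3: at line 5 remove [tsj,emioz] add [dmsm,bve] -> 8 lines: nnn ask ymvl fxwi fnho dmsm bve ytks
Hunk 4: at line 5 remove [dmsm,bve] add [rswnk,wysub,vuon] -> 9 lines: nnn ask ymvl fxwi fnho rswnk wysub vuon ytks
Hunk 5: at line 1 remove [ask,ymvl,fxwi] add [cbpaw] -> 7 lines: nnn cbpaw fnho rswnk wysub vuon ytks
Hunk 6: at line 1 remove [cbpaw,fnho] add [btl,dfje,zxwg] -> 8 lines: nnn btl dfje zxwg rswnk wysub vuon ytks
Hunk 7: at line 2 remove [zxwg,rswnk] add [tir] -> 7 lines: nnn btl dfje tir wysub vuon ytks
Final line 7: ytks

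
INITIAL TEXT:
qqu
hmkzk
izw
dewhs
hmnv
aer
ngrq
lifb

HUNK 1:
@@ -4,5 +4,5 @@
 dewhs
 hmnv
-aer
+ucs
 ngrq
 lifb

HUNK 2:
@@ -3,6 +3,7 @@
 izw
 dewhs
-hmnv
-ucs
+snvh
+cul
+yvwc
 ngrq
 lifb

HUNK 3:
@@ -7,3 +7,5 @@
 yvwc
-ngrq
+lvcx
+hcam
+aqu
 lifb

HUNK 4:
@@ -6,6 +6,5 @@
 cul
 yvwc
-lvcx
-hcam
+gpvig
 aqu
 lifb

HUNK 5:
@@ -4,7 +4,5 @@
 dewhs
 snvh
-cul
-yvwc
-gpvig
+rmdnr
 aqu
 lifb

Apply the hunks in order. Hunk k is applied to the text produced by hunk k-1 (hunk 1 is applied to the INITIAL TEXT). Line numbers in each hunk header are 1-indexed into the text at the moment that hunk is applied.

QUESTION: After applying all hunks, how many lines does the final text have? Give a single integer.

Answer: 8

Derivation:
Hunk 1: at line 4 remove [aer] add [ucs] -> 8 lines: qqu hmkzk izw dewhs hmnv ucs ngrq lifb
Hunk 2: at line 3 remove [hmnv,ucs] add [snvh,cul,yvwc] -> 9 lines: qqu hmkzk izw dewhs snvh cul yvwc ngrq lifb
Hunk 3: at line 7 remove [ngrq] add [lvcx,hcam,aqu] -> 11 lines: qqu hmkzk izw dewhs snvh cul yvwc lvcx hcam aqu lifb
Hunk 4: at line 6 remove [lvcx,hcam] add [gpvig] -> 10 lines: qqu hmkzk izw dewhs snvh cul yvwc gpvig aqu lifb
Hunk 5: at line 4 remove [cul,yvwc,gpvig] add [rmdnr] -> 8 lines: qqu hmkzk izw dewhs snvh rmdnr aqu lifb
Final line count: 8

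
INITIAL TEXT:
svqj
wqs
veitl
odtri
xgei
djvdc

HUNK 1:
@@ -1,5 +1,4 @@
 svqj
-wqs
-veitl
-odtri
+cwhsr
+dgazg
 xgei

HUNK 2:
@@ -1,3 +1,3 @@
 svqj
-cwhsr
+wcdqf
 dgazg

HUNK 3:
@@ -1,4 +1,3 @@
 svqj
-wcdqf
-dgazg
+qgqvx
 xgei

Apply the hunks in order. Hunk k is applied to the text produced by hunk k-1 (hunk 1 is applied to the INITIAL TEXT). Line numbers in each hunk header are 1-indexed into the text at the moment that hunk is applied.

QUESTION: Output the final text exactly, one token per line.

Hunk 1: at line 1 remove [wqs,veitl,odtri] add [cwhsr,dgazg] -> 5 lines: svqj cwhsr dgazg xgei djvdc
Hunk 2: at line 1 remove [cwhsr] add [wcdqf] -> 5 lines: svqj wcdqf dgazg xgei djvdc
Hunk 3: at line 1 remove [wcdqf,dgazg] add [qgqvx] -> 4 lines: svqj qgqvx xgei djvdc

Answer: svqj
qgqvx
xgei
djvdc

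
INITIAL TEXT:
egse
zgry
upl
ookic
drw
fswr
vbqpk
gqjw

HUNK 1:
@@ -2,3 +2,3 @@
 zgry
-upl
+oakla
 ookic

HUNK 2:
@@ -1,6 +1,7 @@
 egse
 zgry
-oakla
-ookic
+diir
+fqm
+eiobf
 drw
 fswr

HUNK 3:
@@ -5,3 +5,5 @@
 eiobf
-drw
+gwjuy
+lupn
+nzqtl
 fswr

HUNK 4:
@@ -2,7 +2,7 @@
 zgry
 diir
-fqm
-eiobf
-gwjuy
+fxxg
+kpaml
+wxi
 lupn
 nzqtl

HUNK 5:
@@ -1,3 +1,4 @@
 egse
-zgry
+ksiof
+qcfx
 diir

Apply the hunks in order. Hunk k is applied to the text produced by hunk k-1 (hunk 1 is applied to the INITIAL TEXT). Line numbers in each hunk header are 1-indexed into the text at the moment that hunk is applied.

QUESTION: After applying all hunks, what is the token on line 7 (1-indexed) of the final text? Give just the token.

Hunk 1: at line 2 remove [upl] add [oakla] -> 8 lines: egse zgry oakla ookic drw fswr vbqpk gqjw
Hunk 2: at line 1 remove [oakla,ookic] add [diir,fqm,eiobf] -> 9 lines: egse zgry diir fqm eiobf drw fswr vbqpk gqjw
Hunk 3: at line 5 remove [drw] add [gwjuy,lupn,nzqtl] -> 11 lines: egse zgry diir fqm eiobf gwjuy lupn nzqtl fswr vbqpk gqjw
Hunk 4: at line 2 remove [fqm,eiobf,gwjuy] add [fxxg,kpaml,wxi] -> 11 lines: egse zgry diir fxxg kpaml wxi lupn nzqtl fswr vbqpk gqjw
Hunk 5: at line 1 remove [zgry] add [ksiof,qcfx] -> 12 lines: egse ksiof qcfx diir fxxg kpaml wxi lupn nzqtl fswr vbqpk gqjw
Final line 7: wxi

Answer: wxi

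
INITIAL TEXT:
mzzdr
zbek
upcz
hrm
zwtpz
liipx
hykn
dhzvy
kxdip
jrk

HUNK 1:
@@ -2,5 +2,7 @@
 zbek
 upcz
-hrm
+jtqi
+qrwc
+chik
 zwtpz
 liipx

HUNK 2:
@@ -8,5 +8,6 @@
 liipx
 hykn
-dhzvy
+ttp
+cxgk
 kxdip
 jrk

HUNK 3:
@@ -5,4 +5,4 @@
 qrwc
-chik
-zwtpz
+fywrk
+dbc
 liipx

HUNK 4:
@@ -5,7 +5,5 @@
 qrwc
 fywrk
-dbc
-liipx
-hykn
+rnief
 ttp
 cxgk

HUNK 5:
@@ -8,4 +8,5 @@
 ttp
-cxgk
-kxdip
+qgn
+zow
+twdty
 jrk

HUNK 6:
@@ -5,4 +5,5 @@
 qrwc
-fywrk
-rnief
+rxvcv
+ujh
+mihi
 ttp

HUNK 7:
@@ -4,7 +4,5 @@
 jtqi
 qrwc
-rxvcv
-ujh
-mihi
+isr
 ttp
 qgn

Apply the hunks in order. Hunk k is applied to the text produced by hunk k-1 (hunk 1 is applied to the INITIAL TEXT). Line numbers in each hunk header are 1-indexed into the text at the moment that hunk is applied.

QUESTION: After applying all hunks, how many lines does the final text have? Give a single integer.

Answer: 11

Derivation:
Hunk 1: at line 2 remove [hrm] add [jtqi,qrwc,chik] -> 12 lines: mzzdr zbek upcz jtqi qrwc chik zwtpz liipx hykn dhzvy kxdip jrk
Hunk 2: at line 8 remove [dhzvy] add [ttp,cxgk] -> 13 lines: mzzdr zbek upcz jtqi qrwc chik zwtpz liipx hykn ttp cxgk kxdip jrk
Hunk 3: at line 5 remove [chik,zwtpz] add [fywrk,dbc] -> 13 lines: mzzdr zbek upcz jtqi qrwc fywrk dbc liipx hykn ttp cxgk kxdip jrk
Hunk 4: at line 5 remove [dbc,liipx,hykn] add [rnief] -> 11 lines: mzzdr zbek upcz jtqi qrwc fywrk rnief ttp cxgk kxdip jrk
Hunk 5: at line 8 remove [cxgk,kxdip] add [qgn,zow,twdty] -> 12 lines: mzzdr zbek upcz jtqi qrwc fywrk rnief ttp qgn zow twdty jrk
Hunk 6: at line 5 remove [fywrk,rnief] add [rxvcv,ujh,mihi] -> 13 lines: mzzdr zbek upcz jtqi qrwc rxvcv ujh mihi ttp qgn zow twdty jrk
Hunk 7: at line 4 remove [rxvcv,ujh,mihi] add [isr] -> 11 lines: mzzdr zbek upcz jtqi qrwc isr ttp qgn zow twdty jrk
Final line count: 11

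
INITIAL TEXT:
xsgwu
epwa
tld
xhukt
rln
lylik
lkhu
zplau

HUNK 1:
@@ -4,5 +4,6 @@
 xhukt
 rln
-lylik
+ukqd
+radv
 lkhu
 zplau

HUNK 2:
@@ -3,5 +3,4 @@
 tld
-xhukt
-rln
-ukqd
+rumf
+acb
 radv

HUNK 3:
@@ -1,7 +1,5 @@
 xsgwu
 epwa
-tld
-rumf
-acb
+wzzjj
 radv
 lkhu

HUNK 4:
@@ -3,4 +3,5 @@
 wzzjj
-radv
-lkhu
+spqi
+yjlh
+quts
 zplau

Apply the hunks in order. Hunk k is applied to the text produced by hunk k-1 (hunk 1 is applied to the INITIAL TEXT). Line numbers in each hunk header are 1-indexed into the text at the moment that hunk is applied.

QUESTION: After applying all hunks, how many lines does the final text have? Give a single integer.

Hunk 1: at line 4 remove [lylik] add [ukqd,radv] -> 9 lines: xsgwu epwa tld xhukt rln ukqd radv lkhu zplau
Hunk 2: at line 3 remove [xhukt,rln,ukqd] add [rumf,acb] -> 8 lines: xsgwu epwa tld rumf acb radv lkhu zplau
Hunk 3: at line 1 remove [tld,rumf,acb] add [wzzjj] -> 6 lines: xsgwu epwa wzzjj radv lkhu zplau
Hunk 4: at line 3 remove [radv,lkhu] add [spqi,yjlh,quts] -> 7 lines: xsgwu epwa wzzjj spqi yjlh quts zplau
Final line count: 7

Answer: 7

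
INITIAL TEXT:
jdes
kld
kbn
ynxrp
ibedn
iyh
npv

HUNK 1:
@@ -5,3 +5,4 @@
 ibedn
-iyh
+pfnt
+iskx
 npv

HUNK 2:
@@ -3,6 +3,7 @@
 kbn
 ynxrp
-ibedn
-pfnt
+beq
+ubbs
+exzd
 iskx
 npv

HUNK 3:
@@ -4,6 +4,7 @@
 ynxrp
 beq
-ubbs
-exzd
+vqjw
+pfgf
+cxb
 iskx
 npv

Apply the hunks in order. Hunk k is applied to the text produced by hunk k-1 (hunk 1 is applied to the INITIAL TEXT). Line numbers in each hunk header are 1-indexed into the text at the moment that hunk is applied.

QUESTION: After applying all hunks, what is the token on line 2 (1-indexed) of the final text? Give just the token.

Hunk 1: at line 5 remove [iyh] add [pfnt,iskx] -> 8 lines: jdes kld kbn ynxrp ibedn pfnt iskx npv
Hunk 2: at line 3 remove [ibedn,pfnt] add [beq,ubbs,exzd] -> 9 lines: jdes kld kbn ynxrp beq ubbs exzd iskx npv
Hunk 3: at line 4 remove [ubbs,exzd] add [vqjw,pfgf,cxb] -> 10 lines: jdes kld kbn ynxrp beq vqjw pfgf cxb iskx npv
Final line 2: kld

Answer: kld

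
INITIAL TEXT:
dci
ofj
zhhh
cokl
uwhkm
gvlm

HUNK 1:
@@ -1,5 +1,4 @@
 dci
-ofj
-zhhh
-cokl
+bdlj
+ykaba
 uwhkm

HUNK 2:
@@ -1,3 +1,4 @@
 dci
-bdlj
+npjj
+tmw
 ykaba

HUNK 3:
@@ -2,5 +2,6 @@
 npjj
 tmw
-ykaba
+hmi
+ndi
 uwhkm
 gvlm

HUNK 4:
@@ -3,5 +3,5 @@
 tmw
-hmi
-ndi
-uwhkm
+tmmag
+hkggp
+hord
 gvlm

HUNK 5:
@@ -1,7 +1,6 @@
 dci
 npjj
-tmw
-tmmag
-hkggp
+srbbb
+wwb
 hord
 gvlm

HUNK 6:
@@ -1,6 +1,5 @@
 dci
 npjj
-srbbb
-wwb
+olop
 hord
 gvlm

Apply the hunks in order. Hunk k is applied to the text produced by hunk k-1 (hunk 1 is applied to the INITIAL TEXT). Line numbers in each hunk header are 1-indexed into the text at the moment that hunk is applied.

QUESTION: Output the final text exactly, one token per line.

Hunk 1: at line 1 remove [ofj,zhhh,cokl] add [bdlj,ykaba] -> 5 lines: dci bdlj ykaba uwhkm gvlm
Hunk 2: at line 1 remove [bdlj] add [npjj,tmw] -> 6 lines: dci npjj tmw ykaba uwhkm gvlm
Hunk 3: at line 2 remove [ykaba] add [hmi,ndi] -> 7 lines: dci npjj tmw hmi ndi uwhkm gvlm
Hunk 4: at line 3 remove [hmi,ndi,uwhkm] add [tmmag,hkggp,hord] -> 7 lines: dci npjj tmw tmmag hkggp hord gvlm
Hunk 5: at line 1 remove [tmw,tmmag,hkggp] add [srbbb,wwb] -> 6 lines: dci npjj srbbb wwb hord gvlm
Hunk 6: at line 1 remove [srbbb,wwb] add [olop] -> 5 lines: dci npjj olop hord gvlm

Answer: dci
npjj
olop
hord
gvlm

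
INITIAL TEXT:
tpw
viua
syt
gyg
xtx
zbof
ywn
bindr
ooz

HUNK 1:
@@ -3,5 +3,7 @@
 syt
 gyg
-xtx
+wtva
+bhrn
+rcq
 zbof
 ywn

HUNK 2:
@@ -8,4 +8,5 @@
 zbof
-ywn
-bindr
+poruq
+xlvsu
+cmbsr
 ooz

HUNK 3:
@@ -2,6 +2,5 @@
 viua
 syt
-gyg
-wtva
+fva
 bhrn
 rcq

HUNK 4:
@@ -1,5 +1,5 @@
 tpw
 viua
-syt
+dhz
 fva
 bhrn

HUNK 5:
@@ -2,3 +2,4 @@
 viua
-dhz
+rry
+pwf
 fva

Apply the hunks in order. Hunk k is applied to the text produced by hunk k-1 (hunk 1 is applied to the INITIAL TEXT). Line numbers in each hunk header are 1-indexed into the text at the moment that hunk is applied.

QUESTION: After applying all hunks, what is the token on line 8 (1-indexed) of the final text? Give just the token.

Answer: zbof

Derivation:
Hunk 1: at line 3 remove [xtx] add [wtva,bhrn,rcq] -> 11 lines: tpw viua syt gyg wtva bhrn rcq zbof ywn bindr ooz
Hunk 2: at line 8 remove [ywn,bindr] add [poruq,xlvsu,cmbsr] -> 12 lines: tpw viua syt gyg wtva bhrn rcq zbof poruq xlvsu cmbsr ooz
Hunk 3: at line 2 remove [gyg,wtva] add [fva] -> 11 lines: tpw viua syt fva bhrn rcq zbof poruq xlvsu cmbsr ooz
Hunk 4: at line 1 remove [syt] add [dhz] -> 11 lines: tpw viua dhz fva bhrn rcq zbof poruq xlvsu cmbsr ooz
Hunk 5: at line 2 remove [dhz] add [rry,pwf] -> 12 lines: tpw viua rry pwf fva bhrn rcq zbof poruq xlvsu cmbsr ooz
Final line 8: zbof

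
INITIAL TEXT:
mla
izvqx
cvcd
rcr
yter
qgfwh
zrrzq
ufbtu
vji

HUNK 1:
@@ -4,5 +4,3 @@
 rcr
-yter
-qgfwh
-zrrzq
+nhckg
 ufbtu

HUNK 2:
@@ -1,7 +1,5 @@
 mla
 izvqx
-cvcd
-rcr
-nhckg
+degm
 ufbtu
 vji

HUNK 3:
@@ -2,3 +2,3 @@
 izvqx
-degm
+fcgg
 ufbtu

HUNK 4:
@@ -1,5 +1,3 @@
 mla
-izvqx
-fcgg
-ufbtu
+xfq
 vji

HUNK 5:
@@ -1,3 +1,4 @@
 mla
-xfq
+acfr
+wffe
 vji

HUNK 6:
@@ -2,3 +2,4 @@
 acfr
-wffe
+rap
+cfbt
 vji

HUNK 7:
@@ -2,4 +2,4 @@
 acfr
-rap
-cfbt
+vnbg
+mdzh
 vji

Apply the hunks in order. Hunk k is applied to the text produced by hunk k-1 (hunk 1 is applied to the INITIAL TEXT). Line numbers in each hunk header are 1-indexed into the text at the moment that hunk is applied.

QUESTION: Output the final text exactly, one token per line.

Answer: mla
acfr
vnbg
mdzh
vji

Derivation:
Hunk 1: at line 4 remove [yter,qgfwh,zrrzq] add [nhckg] -> 7 lines: mla izvqx cvcd rcr nhckg ufbtu vji
Hunk 2: at line 1 remove [cvcd,rcr,nhckg] add [degm] -> 5 lines: mla izvqx degm ufbtu vji
Hunk 3: at line 2 remove [degm] add [fcgg] -> 5 lines: mla izvqx fcgg ufbtu vji
Hunk 4: at line 1 remove [izvqx,fcgg,ufbtu] add [xfq] -> 3 lines: mla xfq vji
Hunk 5: at line 1 remove [xfq] add [acfr,wffe] -> 4 lines: mla acfr wffe vji
Hunk 6: at line 2 remove [wffe] add [rap,cfbt] -> 5 lines: mla acfr rap cfbt vji
Hunk 7: at line 2 remove [rap,cfbt] add [vnbg,mdzh] -> 5 lines: mla acfr vnbg mdzh vji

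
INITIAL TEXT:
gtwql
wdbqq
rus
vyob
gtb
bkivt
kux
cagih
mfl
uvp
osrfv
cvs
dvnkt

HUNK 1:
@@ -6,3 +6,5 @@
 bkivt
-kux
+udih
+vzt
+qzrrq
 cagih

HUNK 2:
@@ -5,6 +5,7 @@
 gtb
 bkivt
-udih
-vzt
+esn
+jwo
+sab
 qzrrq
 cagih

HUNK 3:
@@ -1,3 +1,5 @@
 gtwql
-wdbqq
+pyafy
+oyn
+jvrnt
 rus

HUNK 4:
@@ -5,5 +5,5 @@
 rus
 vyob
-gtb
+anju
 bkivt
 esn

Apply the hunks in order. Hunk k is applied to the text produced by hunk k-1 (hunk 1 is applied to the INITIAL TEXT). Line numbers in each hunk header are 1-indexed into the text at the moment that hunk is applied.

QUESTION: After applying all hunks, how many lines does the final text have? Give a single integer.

Answer: 18

Derivation:
Hunk 1: at line 6 remove [kux] add [udih,vzt,qzrrq] -> 15 lines: gtwql wdbqq rus vyob gtb bkivt udih vzt qzrrq cagih mfl uvp osrfv cvs dvnkt
Hunk 2: at line 5 remove [udih,vzt] add [esn,jwo,sab] -> 16 lines: gtwql wdbqq rus vyob gtb bkivt esn jwo sab qzrrq cagih mfl uvp osrfv cvs dvnkt
Hunk 3: at line 1 remove [wdbqq] add [pyafy,oyn,jvrnt] -> 18 lines: gtwql pyafy oyn jvrnt rus vyob gtb bkivt esn jwo sab qzrrq cagih mfl uvp osrfv cvs dvnkt
Hunk 4: at line 5 remove [gtb] add [anju] -> 18 lines: gtwql pyafy oyn jvrnt rus vyob anju bkivt esn jwo sab qzrrq cagih mfl uvp osrfv cvs dvnkt
Final line count: 18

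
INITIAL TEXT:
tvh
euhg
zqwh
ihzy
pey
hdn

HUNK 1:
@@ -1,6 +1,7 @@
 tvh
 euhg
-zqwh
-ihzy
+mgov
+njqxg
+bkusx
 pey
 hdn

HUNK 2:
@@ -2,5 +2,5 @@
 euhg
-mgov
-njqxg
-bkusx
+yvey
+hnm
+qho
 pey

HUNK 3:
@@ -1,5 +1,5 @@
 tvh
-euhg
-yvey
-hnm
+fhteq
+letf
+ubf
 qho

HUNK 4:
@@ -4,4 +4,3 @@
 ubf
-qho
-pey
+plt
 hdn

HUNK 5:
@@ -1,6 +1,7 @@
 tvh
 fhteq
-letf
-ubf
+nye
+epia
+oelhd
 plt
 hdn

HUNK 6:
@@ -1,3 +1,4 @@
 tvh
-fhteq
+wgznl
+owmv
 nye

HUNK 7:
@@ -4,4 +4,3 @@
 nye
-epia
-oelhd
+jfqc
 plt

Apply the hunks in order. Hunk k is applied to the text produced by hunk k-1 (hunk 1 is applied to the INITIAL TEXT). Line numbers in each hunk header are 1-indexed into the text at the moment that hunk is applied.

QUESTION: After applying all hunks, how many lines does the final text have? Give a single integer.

Answer: 7

Derivation:
Hunk 1: at line 1 remove [zqwh,ihzy] add [mgov,njqxg,bkusx] -> 7 lines: tvh euhg mgov njqxg bkusx pey hdn
Hunk 2: at line 2 remove [mgov,njqxg,bkusx] add [yvey,hnm,qho] -> 7 lines: tvh euhg yvey hnm qho pey hdn
Hunk 3: at line 1 remove [euhg,yvey,hnm] add [fhteq,letf,ubf] -> 7 lines: tvh fhteq letf ubf qho pey hdn
Hunk 4: at line 4 remove [qho,pey] add [plt] -> 6 lines: tvh fhteq letf ubf plt hdn
Hunk 5: at line 1 remove [letf,ubf] add [nye,epia,oelhd] -> 7 lines: tvh fhteq nye epia oelhd plt hdn
Hunk 6: at line 1 remove [fhteq] add [wgznl,owmv] -> 8 lines: tvh wgznl owmv nye epia oelhd plt hdn
Hunk 7: at line 4 remove [epia,oelhd] add [jfqc] -> 7 lines: tvh wgznl owmv nye jfqc plt hdn
Final line count: 7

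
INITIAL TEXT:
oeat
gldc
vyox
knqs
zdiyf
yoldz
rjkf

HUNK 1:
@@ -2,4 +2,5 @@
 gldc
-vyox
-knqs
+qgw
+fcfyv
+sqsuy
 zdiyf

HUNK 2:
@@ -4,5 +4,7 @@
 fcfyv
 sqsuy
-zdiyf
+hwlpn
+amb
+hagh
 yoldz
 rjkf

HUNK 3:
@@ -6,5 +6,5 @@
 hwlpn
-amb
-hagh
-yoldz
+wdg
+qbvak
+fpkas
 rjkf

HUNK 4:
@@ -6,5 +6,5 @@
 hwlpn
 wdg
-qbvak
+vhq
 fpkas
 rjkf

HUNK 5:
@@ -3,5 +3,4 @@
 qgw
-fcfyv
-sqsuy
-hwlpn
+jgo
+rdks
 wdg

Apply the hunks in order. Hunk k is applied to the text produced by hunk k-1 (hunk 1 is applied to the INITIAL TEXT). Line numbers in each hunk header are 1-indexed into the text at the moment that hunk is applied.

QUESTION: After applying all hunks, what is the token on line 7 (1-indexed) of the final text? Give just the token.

Hunk 1: at line 2 remove [vyox,knqs] add [qgw,fcfyv,sqsuy] -> 8 lines: oeat gldc qgw fcfyv sqsuy zdiyf yoldz rjkf
Hunk 2: at line 4 remove [zdiyf] add [hwlpn,amb,hagh] -> 10 lines: oeat gldc qgw fcfyv sqsuy hwlpn amb hagh yoldz rjkf
Hunk 3: at line 6 remove [amb,hagh,yoldz] add [wdg,qbvak,fpkas] -> 10 lines: oeat gldc qgw fcfyv sqsuy hwlpn wdg qbvak fpkas rjkf
Hunk 4: at line 6 remove [qbvak] add [vhq] -> 10 lines: oeat gldc qgw fcfyv sqsuy hwlpn wdg vhq fpkas rjkf
Hunk 5: at line 3 remove [fcfyv,sqsuy,hwlpn] add [jgo,rdks] -> 9 lines: oeat gldc qgw jgo rdks wdg vhq fpkas rjkf
Final line 7: vhq

Answer: vhq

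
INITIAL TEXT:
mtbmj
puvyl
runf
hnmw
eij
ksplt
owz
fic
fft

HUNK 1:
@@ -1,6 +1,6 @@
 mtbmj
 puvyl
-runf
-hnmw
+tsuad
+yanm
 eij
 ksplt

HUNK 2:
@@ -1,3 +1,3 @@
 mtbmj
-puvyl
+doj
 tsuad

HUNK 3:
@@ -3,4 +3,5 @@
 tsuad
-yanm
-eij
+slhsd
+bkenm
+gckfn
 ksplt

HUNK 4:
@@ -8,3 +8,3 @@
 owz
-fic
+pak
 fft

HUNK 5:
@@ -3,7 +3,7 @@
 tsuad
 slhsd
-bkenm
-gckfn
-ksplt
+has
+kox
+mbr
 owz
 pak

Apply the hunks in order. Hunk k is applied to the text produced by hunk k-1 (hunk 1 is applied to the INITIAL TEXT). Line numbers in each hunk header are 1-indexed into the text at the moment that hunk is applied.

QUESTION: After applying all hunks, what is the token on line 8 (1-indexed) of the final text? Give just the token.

Answer: owz

Derivation:
Hunk 1: at line 1 remove [runf,hnmw] add [tsuad,yanm] -> 9 lines: mtbmj puvyl tsuad yanm eij ksplt owz fic fft
Hunk 2: at line 1 remove [puvyl] add [doj] -> 9 lines: mtbmj doj tsuad yanm eij ksplt owz fic fft
Hunk 3: at line 3 remove [yanm,eij] add [slhsd,bkenm,gckfn] -> 10 lines: mtbmj doj tsuad slhsd bkenm gckfn ksplt owz fic fft
Hunk 4: at line 8 remove [fic] add [pak] -> 10 lines: mtbmj doj tsuad slhsd bkenm gckfn ksplt owz pak fft
Hunk 5: at line 3 remove [bkenm,gckfn,ksplt] add [has,kox,mbr] -> 10 lines: mtbmj doj tsuad slhsd has kox mbr owz pak fft
Final line 8: owz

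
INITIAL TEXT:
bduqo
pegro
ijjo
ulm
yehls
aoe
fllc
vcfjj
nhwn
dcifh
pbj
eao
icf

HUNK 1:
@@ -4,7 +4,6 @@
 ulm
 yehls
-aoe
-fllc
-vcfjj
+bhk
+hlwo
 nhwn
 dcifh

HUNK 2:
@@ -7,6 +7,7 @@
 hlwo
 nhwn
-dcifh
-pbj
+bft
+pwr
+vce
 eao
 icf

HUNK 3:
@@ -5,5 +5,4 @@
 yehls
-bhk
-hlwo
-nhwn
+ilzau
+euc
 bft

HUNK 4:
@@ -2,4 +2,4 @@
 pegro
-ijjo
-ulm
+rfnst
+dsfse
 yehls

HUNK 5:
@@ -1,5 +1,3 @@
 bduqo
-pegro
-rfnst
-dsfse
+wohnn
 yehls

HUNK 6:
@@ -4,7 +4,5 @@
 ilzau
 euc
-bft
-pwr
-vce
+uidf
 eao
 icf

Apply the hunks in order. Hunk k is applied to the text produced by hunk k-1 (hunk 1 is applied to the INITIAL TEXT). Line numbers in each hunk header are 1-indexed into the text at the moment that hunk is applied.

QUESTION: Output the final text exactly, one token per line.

Answer: bduqo
wohnn
yehls
ilzau
euc
uidf
eao
icf

Derivation:
Hunk 1: at line 4 remove [aoe,fllc,vcfjj] add [bhk,hlwo] -> 12 lines: bduqo pegro ijjo ulm yehls bhk hlwo nhwn dcifh pbj eao icf
Hunk 2: at line 7 remove [dcifh,pbj] add [bft,pwr,vce] -> 13 lines: bduqo pegro ijjo ulm yehls bhk hlwo nhwn bft pwr vce eao icf
Hunk 3: at line 5 remove [bhk,hlwo,nhwn] add [ilzau,euc] -> 12 lines: bduqo pegro ijjo ulm yehls ilzau euc bft pwr vce eao icf
Hunk 4: at line 2 remove [ijjo,ulm] add [rfnst,dsfse] -> 12 lines: bduqo pegro rfnst dsfse yehls ilzau euc bft pwr vce eao icf
Hunk 5: at line 1 remove [pegro,rfnst,dsfse] add [wohnn] -> 10 lines: bduqo wohnn yehls ilzau euc bft pwr vce eao icf
Hunk 6: at line 4 remove [bft,pwr,vce] add [uidf] -> 8 lines: bduqo wohnn yehls ilzau euc uidf eao icf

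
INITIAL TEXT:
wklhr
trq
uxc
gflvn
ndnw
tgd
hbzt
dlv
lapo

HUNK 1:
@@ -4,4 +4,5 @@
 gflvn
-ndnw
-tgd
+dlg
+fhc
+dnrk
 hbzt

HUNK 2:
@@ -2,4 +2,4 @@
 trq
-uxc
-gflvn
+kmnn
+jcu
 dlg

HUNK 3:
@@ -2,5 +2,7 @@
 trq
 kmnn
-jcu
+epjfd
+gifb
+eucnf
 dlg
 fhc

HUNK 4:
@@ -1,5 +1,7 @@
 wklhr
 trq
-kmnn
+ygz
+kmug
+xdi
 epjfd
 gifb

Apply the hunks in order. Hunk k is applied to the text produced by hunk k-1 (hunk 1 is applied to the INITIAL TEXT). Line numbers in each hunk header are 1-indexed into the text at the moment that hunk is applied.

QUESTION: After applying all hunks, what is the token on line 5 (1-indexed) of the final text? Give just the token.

Answer: xdi

Derivation:
Hunk 1: at line 4 remove [ndnw,tgd] add [dlg,fhc,dnrk] -> 10 lines: wklhr trq uxc gflvn dlg fhc dnrk hbzt dlv lapo
Hunk 2: at line 2 remove [uxc,gflvn] add [kmnn,jcu] -> 10 lines: wklhr trq kmnn jcu dlg fhc dnrk hbzt dlv lapo
Hunk 3: at line 2 remove [jcu] add [epjfd,gifb,eucnf] -> 12 lines: wklhr trq kmnn epjfd gifb eucnf dlg fhc dnrk hbzt dlv lapo
Hunk 4: at line 1 remove [kmnn] add [ygz,kmug,xdi] -> 14 lines: wklhr trq ygz kmug xdi epjfd gifb eucnf dlg fhc dnrk hbzt dlv lapo
Final line 5: xdi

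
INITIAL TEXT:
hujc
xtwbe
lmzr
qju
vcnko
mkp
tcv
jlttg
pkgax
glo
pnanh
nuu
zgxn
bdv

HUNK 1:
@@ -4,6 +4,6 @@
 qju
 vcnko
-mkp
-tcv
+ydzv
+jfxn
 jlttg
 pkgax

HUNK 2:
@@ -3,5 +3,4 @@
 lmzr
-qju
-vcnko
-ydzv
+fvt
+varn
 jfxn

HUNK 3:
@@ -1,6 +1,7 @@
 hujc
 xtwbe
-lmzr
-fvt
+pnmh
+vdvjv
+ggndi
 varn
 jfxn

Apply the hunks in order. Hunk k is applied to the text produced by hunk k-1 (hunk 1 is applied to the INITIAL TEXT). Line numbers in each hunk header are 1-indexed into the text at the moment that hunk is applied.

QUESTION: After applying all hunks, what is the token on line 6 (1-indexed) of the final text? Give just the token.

Hunk 1: at line 4 remove [mkp,tcv] add [ydzv,jfxn] -> 14 lines: hujc xtwbe lmzr qju vcnko ydzv jfxn jlttg pkgax glo pnanh nuu zgxn bdv
Hunk 2: at line 3 remove [qju,vcnko,ydzv] add [fvt,varn] -> 13 lines: hujc xtwbe lmzr fvt varn jfxn jlttg pkgax glo pnanh nuu zgxn bdv
Hunk 3: at line 1 remove [lmzr,fvt] add [pnmh,vdvjv,ggndi] -> 14 lines: hujc xtwbe pnmh vdvjv ggndi varn jfxn jlttg pkgax glo pnanh nuu zgxn bdv
Final line 6: varn

Answer: varn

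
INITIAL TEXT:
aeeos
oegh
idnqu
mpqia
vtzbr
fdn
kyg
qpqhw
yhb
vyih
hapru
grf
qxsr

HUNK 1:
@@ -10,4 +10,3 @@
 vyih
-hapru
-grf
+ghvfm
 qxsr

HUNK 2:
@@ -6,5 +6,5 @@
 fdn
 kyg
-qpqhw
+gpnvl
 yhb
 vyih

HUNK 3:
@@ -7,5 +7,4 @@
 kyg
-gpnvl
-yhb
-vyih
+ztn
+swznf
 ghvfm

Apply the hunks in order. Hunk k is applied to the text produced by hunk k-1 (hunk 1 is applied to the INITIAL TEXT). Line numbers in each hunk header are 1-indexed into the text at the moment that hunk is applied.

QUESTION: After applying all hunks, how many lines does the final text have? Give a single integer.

Hunk 1: at line 10 remove [hapru,grf] add [ghvfm] -> 12 lines: aeeos oegh idnqu mpqia vtzbr fdn kyg qpqhw yhb vyih ghvfm qxsr
Hunk 2: at line 6 remove [qpqhw] add [gpnvl] -> 12 lines: aeeos oegh idnqu mpqia vtzbr fdn kyg gpnvl yhb vyih ghvfm qxsr
Hunk 3: at line 7 remove [gpnvl,yhb,vyih] add [ztn,swznf] -> 11 lines: aeeos oegh idnqu mpqia vtzbr fdn kyg ztn swznf ghvfm qxsr
Final line count: 11

Answer: 11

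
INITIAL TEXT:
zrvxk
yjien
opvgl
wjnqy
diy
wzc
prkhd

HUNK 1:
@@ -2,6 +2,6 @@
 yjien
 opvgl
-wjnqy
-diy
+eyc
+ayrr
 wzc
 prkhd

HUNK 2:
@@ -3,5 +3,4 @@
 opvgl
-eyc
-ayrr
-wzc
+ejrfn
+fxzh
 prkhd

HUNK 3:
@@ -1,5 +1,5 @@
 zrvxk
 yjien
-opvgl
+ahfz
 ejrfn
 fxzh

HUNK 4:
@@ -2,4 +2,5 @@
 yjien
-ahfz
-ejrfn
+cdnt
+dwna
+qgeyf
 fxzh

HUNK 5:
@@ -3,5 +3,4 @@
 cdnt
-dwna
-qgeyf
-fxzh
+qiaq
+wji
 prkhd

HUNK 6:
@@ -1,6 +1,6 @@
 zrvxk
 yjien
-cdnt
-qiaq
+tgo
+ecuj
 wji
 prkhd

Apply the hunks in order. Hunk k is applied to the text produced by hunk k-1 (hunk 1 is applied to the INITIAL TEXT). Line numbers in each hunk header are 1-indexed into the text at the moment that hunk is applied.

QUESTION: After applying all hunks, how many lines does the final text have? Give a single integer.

Answer: 6

Derivation:
Hunk 1: at line 2 remove [wjnqy,diy] add [eyc,ayrr] -> 7 lines: zrvxk yjien opvgl eyc ayrr wzc prkhd
Hunk 2: at line 3 remove [eyc,ayrr,wzc] add [ejrfn,fxzh] -> 6 lines: zrvxk yjien opvgl ejrfn fxzh prkhd
Hunk 3: at line 1 remove [opvgl] add [ahfz] -> 6 lines: zrvxk yjien ahfz ejrfn fxzh prkhd
Hunk 4: at line 2 remove [ahfz,ejrfn] add [cdnt,dwna,qgeyf] -> 7 lines: zrvxk yjien cdnt dwna qgeyf fxzh prkhd
Hunk 5: at line 3 remove [dwna,qgeyf,fxzh] add [qiaq,wji] -> 6 lines: zrvxk yjien cdnt qiaq wji prkhd
Hunk 6: at line 1 remove [cdnt,qiaq] add [tgo,ecuj] -> 6 lines: zrvxk yjien tgo ecuj wji prkhd
Final line count: 6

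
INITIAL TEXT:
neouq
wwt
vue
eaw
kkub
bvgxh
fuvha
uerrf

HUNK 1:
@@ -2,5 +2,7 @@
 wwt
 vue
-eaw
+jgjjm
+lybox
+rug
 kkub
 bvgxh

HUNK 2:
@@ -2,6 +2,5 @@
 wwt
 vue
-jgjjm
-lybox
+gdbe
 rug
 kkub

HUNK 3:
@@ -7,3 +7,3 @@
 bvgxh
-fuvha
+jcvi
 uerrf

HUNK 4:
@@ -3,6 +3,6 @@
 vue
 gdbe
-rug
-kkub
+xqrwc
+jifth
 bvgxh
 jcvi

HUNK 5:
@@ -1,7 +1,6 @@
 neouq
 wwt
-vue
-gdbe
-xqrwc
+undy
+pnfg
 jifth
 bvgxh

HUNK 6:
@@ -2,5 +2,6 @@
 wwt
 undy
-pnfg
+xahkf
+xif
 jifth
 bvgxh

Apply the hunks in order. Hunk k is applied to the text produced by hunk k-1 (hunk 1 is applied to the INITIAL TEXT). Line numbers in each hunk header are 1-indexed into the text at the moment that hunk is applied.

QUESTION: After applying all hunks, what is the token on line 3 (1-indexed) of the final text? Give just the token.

Answer: undy

Derivation:
Hunk 1: at line 2 remove [eaw] add [jgjjm,lybox,rug] -> 10 lines: neouq wwt vue jgjjm lybox rug kkub bvgxh fuvha uerrf
Hunk 2: at line 2 remove [jgjjm,lybox] add [gdbe] -> 9 lines: neouq wwt vue gdbe rug kkub bvgxh fuvha uerrf
Hunk 3: at line 7 remove [fuvha] add [jcvi] -> 9 lines: neouq wwt vue gdbe rug kkub bvgxh jcvi uerrf
Hunk 4: at line 3 remove [rug,kkub] add [xqrwc,jifth] -> 9 lines: neouq wwt vue gdbe xqrwc jifth bvgxh jcvi uerrf
Hunk 5: at line 1 remove [vue,gdbe,xqrwc] add [undy,pnfg] -> 8 lines: neouq wwt undy pnfg jifth bvgxh jcvi uerrf
Hunk 6: at line 2 remove [pnfg] add [xahkf,xif] -> 9 lines: neouq wwt undy xahkf xif jifth bvgxh jcvi uerrf
Final line 3: undy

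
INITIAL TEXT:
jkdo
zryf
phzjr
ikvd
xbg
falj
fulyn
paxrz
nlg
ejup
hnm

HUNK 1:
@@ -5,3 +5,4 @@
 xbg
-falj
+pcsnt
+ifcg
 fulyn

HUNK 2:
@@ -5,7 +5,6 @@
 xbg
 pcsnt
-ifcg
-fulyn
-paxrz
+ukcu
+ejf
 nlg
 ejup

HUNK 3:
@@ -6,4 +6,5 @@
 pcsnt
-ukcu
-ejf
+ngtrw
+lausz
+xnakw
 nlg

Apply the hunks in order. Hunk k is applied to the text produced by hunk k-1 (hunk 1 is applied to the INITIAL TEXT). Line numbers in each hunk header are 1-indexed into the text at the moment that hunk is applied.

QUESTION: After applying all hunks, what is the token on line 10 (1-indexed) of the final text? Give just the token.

Answer: nlg

Derivation:
Hunk 1: at line 5 remove [falj] add [pcsnt,ifcg] -> 12 lines: jkdo zryf phzjr ikvd xbg pcsnt ifcg fulyn paxrz nlg ejup hnm
Hunk 2: at line 5 remove [ifcg,fulyn,paxrz] add [ukcu,ejf] -> 11 lines: jkdo zryf phzjr ikvd xbg pcsnt ukcu ejf nlg ejup hnm
Hunk 3: at line 6 remove [ukcu,ejf] add [ngtrw,lausz,xnakw] -> 12 lines: jkdo zryf phzjr ikvd xbg pcsnt ngtrw lausz xnakw nlg ejup hnm
Final line 10: nlg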